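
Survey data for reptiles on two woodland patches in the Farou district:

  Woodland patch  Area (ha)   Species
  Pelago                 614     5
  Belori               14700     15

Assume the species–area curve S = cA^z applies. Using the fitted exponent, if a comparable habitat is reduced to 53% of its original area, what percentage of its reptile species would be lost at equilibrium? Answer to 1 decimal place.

z = ln(15/5) / ln(14700/614) = 1.0986 / 3.1756 = 0.3460
S_new/S_old = (A_new/A_old)^z = 0.53^0.3460 = exp(0.3460 × -0.6349) = 0.8028
Fraction lost = 1 − 0.8028 = 0.1972

19.7%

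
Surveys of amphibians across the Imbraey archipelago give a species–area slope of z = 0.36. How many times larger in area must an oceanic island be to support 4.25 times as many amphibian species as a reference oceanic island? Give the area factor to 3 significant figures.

(A₂/A₁)^0.36 = 4.25, so A₂/A₁ = 4.25^(1/0.36) = 4.25^2.778
ln(A₂/A₁) = ln 4.25 / 0.36 = 1.4469 / 0.36 = 4.0192
A₂/A₁ = e^4.0192 ≈ 55.66

55.7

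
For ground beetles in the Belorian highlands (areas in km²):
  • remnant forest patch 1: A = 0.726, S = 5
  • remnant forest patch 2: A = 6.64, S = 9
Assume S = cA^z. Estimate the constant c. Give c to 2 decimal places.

z = ln(S₂/S₁) / ln(A₂/A₁) = ln(9/5) / ln(6.64/0.726) = 0.5878 / 2.2133 = 0.2656
c = S₁ / A₁^z = 5 / 0.726^0.2656 = 5 / 0.9185 = 5.444

5.44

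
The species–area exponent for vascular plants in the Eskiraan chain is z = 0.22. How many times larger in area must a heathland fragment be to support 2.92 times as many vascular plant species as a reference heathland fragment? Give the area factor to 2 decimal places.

130.43

(A₂/A₁)^0.22 = 2.92, so A₂/A₁ = 2.92^(1/0.22) = 2.92^4.545
ln(A₂/A₁) = ln 2.92 / 0.22 = 1.0716 / 0.22 = 4.8708
A₂/A₁ = e^4.8708 ≈ 130.4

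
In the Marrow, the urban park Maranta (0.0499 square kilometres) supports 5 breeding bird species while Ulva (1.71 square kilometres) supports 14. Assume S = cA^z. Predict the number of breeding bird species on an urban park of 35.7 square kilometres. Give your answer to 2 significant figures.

z = ln(14/5) / ln(1.71/0.0499) = 1.0296 / 3.5342 = 0.2913
c = 5 / 0.0499^0.2913 = 5 / 0.4176 = 11.97
S₃ = 11.97 × 35.7^0.2913 = 11.97 × 2.834 ≈ 33.93

34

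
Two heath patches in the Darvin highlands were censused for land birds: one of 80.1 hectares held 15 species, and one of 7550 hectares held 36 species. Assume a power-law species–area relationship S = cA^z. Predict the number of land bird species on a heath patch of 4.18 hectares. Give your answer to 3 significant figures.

8.49

z = ln(36/15) / ln(7550/80.1) = 0.8755 / 4.5460 = 0.1926
c = 15 / 80.1^0.1926 = 15 / 2.326 = 6.449
S₃ = 6.449 × 4.18^0.1926 = 6.449 × 1.317 ≈ 8.494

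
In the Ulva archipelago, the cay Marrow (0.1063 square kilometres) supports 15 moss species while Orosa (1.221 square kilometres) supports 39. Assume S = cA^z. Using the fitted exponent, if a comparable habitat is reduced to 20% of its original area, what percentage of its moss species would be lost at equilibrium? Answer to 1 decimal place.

z = ln(39/15) / ln(1.221/0.1063) = 0.9555 / 2.4412 = 0.3914
S_new/S_old = (A_new/A_old)^z = 0.2^0.3914 = exp(0.3914 × -1.6094) = 0.5326
Fraction lost = 1 − 0.5326 = 0.4674

46.7%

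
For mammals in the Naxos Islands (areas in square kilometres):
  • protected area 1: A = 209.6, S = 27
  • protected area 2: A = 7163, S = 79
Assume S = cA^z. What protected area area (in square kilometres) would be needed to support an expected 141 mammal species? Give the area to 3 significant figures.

48200 square kilometres

z = ln(79/27) / ln(7163/209.6) = 1.0736 / 3.5315 = 0.3040
c = 27 / 209.6^0.3040 = 27 / 5.078 = 5.317
A = (141/5.317)^(1/0.3040) ⇒ ln A = ln(26.52)/0.3040 = 10.7822
A = e^10.7822 ≈ 48158 square kilometres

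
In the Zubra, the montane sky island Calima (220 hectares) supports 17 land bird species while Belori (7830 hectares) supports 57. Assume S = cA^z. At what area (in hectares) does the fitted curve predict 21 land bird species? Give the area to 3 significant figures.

z = ln(57/17) / ln(7830/220) = 1.2098 / 3.5721 = 0.3387
c = 17 / 220^0.3387 = 17 / 6.214 = 2.736
A = (21/2.736)^(1/0.3387) ⇒ ln A = ln(7.676)/0.3387 = 6.0175
A = e^6.0175 ≈ 410.6 hectares

411 hectares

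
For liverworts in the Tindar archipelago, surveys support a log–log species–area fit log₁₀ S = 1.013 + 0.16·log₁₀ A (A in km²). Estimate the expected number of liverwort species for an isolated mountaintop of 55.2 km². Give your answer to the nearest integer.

20

S = 10.3 × 55.2^0.16
ln S = ln 10.3 + 0.16 × ln 55.2 = 2.3325 + 0.16 × 4.0110 = 2.9743
S = e^2.9743 ≈ 19.58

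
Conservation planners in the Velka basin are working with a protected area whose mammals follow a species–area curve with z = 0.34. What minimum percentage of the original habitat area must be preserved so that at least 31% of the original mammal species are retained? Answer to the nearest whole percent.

Need (A_new/A_old)^0.34 = 0.31, so A_new/A_old = 0.31^(1/0.34) = 0.31^2.941
ln(A_new/A_old) = ln 0.31 / 0.34 = -1.1712 / 0.34 = -3.4447
A_new/A_old = e^-3.4447 ≈ 0.03192

3%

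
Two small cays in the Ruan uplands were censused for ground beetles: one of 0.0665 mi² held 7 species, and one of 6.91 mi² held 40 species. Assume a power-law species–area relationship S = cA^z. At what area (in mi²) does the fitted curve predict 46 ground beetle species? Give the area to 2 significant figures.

z = ln(40/7) / ln(6.91/0.0665) = 1.7430 / 4.6435 = 0.3754
c = 7 / 0.0665^0.3754 = 7 / 0.3615 = 19.36
A = (46/19.36)^(1/0.3754) ⇒ ln A = ln(2.376)/0.3754 = 2.3053
A = e^2.3053 ≈ 10.03 mi²

10 mi²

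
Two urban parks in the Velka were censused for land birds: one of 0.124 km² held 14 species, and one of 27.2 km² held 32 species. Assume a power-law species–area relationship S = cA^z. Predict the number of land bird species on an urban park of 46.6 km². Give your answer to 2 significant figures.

z = ln(32/14) / ln(27.2/0.124) = 0.8267 / 5.3907 = 0.1534
c = 14 / 0.124^0.1534 = 14 / 0.7261 = 19.28
S₃ = 19.28 × 46.6^0.1534 = 19.28 × 1.802 ≈ 34.75

35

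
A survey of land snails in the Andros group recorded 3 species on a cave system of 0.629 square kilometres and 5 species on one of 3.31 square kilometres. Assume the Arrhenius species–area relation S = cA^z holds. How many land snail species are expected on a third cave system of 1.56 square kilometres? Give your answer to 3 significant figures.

z = ln(5/3) / ln(3.31/0.629) = 0.5108 / 1.6606 = 0.3076
c = 3 / 0.629^0.3076 = 3 / 0.8671 = 3.46
S₃ = 3.46 × 1.56^0.3076 = 3.46 × 1.147 ≈ 3.967

3.97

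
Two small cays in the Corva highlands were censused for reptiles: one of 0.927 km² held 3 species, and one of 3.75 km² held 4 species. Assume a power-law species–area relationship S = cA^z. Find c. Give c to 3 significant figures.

3.05

z = ln(S₂/S₁) / ln(A₂/A₁) = ln(4/3) / ln(3.75/0.927) = 0.2877 / 1.3976 = 0.2058
c = S₁ / A₁^z = 3 / 0.927^0.2058 = 3 / 0.9845 = 3.047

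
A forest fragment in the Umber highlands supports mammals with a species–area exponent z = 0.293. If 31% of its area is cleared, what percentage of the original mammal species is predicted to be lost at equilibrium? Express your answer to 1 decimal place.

S_new/S_old = (A_new/A_old)^z = 0.69^0.293
= exp(0.293 × ln 0.69) = exp(0.293 × -0.3711) = exp(-0.1087) ≈ 0.897
Fraction lost = 1 − 0.897 = 0.103

10.3%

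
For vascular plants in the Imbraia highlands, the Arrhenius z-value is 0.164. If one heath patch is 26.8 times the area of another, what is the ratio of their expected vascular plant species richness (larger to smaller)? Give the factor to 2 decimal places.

1.71

S₂/S₁ = (A₂/A₁)^z = 26.8^0.164
ln(S₂/S₁) = 0.164 × ln 26.8 = 0.164 × 3.2884 = 0.5393
S₂/S₁ = e^0.5393 ≈ 1.715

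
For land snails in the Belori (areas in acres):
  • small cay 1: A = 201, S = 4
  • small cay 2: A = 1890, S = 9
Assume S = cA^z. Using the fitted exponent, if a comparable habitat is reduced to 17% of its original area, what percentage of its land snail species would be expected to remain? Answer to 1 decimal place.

52.7%

z = ln(9/4) / ln(1890/201) = 0.8109 / 2.2410 = 0.3619
S_new/S_old = (A_new/A_old)^z = 0.17^0.3619 = exp(0.3619 × -1.7720) = 0.5267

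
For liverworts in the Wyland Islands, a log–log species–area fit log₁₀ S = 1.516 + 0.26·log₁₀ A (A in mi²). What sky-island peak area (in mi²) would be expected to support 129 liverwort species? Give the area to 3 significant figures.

194 mi²

129 = 32.81 × A^0.26  ⇒  A^0.26 = 129/32.81 = 3.932
ln A = ln(3.932) / 0.26 = 1.3691 / 0.26 = 5.2657
A = e^5.2657 ≈ 193.6 mi²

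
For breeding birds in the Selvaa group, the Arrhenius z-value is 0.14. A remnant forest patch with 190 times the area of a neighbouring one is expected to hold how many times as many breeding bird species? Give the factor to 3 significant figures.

S₂/S₁ = (A₂/A₁)^z = 190^0.14
ln(S₂/S₁) = 0.14 × ln 190 = 0.14 × 5.2470 = 0.7346
S₂/S₁ = e^0.7346 ≈ 2.085

2.08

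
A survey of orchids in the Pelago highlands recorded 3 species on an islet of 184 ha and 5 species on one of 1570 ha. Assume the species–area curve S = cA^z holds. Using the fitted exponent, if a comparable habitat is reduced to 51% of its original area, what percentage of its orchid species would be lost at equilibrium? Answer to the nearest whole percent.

15%

z = ln(5/3) / ln(1570/184) = 0.5108 / 2.1439 = 0.2383
S_new/S_old = (A_new/A_old)^z = 0.51^0.2383 = exp(0.2383 × -0.6733) = 0.8518
Fraction lost = 1 − 0.8518 = 0.1482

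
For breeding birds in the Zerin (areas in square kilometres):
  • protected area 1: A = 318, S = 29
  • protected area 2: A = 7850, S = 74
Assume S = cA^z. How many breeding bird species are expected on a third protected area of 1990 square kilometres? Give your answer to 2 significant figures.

50

z = ln(74/29) / ln(7850/318) = 0.9368 / 3.2062 = 0.2922
c = 29 / 318^0.2922 = 29 / 5.384 = 5.386
S₃ = 5.386 × 1990^0.2922 = 5.386 × 9.201 ≈ 49.56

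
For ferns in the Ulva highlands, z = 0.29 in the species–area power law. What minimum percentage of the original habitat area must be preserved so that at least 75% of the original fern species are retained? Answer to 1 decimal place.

37.1%

Need (A_new/A_old)^0.29 = 0.75, so A_new/A_old = 0.75^(1/0.29) = 0.75^3.448
ln(A_new/A_old) = ln 0.75 / 0.29 = -0.2877 / 0.29 = -0.9920
A_new/A_old = e^-0.9920 ≈ 0.3708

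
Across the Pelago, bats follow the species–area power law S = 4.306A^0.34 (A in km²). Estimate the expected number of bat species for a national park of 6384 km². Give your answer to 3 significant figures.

S = 4.306 × 6384^0.34
ln S = ln 4.306 + 0.34 × ln 6384 = 1.4600 + 0.34 × 8.7616 = 4.4389
S = e^4.4389 ≈ 84.68

84.7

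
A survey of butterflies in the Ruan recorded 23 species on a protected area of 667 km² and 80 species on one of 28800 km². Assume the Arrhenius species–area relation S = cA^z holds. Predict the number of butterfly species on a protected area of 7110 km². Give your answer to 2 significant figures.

z = ln(80/23) / ln(28800/667) = 1.2465 / 3.7653 = 0.3311
c = 23 / 667^0.3311 = 23 / 8.609 = 2.672
S₃ = 2.672 × 7110^0.3311 = 2.672 × 18.84 ≈ 50.35

50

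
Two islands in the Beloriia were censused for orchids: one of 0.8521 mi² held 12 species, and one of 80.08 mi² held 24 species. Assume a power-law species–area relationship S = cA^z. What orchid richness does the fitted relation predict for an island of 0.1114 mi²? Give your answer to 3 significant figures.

z = ln(24/12) / ln(80.08/0.8521) = 0.6931 / 4.5431 = 0.1526
c = 12 / 0.8521^0.1526 = 12 / 0.9759 = 12.3
S₃ = 12.3 × 0.1114^0.1526 = 12.3 × 0.7155 ≈ 8.798

8.80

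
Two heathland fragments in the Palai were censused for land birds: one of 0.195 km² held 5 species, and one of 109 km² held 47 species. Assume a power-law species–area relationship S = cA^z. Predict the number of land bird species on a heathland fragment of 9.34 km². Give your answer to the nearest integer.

z = ln(47/5) / ln(109/0.195) = 2.2407 / 6.3261 = 0.3542
c = 5 / 0.195^0.3542 = 5 / 0.5604 = 8.922
S₃ = 8.922 × 9.34^0.3542 = 8.922 × 2.206 ≈ 19.69

20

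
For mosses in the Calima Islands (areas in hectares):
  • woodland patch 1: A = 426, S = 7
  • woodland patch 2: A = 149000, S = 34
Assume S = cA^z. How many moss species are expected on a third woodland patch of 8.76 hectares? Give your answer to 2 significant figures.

2.5

z = ln(34/7) / ln(149000/426) = 1.5805 / 5.8573 = 0.2698
c = 7 / 426^0.2698 = 7 / 5.123 = 1.367
S₃ = 1.367 × 8.76^0.2698 = 1.367 × 1.796 ≈ 2.454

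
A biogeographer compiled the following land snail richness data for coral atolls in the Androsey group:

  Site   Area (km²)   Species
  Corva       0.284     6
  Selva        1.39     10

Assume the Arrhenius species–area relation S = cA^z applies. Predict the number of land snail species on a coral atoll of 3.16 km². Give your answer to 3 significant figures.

z = ln(10/6) / ln(1.39/0.284) = 0.5108 / 1.5881 = 0.3217
c = 6 / 0.284^0.3217 = 6 / 0.667 = 8.995
S₃ = 8.995 × 3.16^0.3217 = 8.995 × 1.448 ≈ 13.02

13.0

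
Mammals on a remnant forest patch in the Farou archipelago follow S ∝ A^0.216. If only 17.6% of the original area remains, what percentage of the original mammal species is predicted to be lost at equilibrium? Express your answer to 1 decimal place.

S_new/S_old = (A_new/A_old)^z = 0.176^0.216
= exp(0.216 × ln 0.176) = exp(0.216 × -1.7373) = exp(-0.3753) ≈ 0.6871
Fraction lost = 1 − 0.6871 = 0.3129

31.3%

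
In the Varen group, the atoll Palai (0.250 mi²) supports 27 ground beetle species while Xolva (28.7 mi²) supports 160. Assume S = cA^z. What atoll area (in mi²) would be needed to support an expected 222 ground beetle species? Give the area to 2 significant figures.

69 mi²

z = ln(160/27) / ln(28.7/0.25) = 1.7793 / 4.7432 = 0.3751
c = 27 / 0.25^0.3751 = 27 / 0.5945 = 45.42
A = (222/45.42)^(1/0.3751) ⇒ ln A = ln(4.888)/0.3751 = 4.2299
A = e^4.2299 ≈ 68.71 mi²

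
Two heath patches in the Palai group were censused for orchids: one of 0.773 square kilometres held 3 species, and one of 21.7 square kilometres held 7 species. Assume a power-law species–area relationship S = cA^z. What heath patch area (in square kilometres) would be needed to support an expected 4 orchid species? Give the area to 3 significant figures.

z = ln(7/3) / ln(21.7/0.773) = 0.8473 / 3.3348 = 0.2541
c = 3 / 0.773^0.2541 = 3 / 0.9367 = 3.203
A = (4/3.203)^(1/0.2541) ⇒ ln A = ln(1.249)/0.2541 = 0.8748
A = e^0.8748 ≈ 2.398 square kilometres

2.40 square kilometres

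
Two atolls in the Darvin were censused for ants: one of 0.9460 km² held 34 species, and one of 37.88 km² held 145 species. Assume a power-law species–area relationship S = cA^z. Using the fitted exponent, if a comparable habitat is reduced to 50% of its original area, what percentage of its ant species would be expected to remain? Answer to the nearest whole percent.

z = ln(145/34) / ln(37.88/0.946) = 1.4504 / 3.6899 = 0.3931
S_new/S_old = (A_new/A_old)^z = 0.5^0.3931 = exp(0.3931 × -0.6931) = 0.7615

76%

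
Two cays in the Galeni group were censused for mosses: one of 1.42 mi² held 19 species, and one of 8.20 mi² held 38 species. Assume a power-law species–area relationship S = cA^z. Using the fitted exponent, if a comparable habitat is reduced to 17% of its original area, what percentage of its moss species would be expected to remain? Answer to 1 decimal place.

z = ln(38/19) / ln(8.2/1.42) = 0.6931 / 1.7535 = 0.3953
S_new/S_old = (A_new/A_old)^z = 0.17^0.3953 = exp(0.3953 × -1.7720) = 0.4964

49.6%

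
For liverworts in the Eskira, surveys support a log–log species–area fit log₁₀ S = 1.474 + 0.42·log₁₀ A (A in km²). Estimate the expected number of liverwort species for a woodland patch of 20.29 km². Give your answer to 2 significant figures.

110

S = 29.79 × 20.29^0.42
ln S = ln 29.79 + 0.42 × ln 20.29 = 3.3940 + 0.42 × 3.0101 = 4.6583
S = e^4.6583 ≈ 105.5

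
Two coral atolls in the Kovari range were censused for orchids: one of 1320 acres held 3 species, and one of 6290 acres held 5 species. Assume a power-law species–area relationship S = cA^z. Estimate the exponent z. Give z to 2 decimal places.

Taking logs: ln S = ln c + z ln A, so z = (ln S₂ − ln S₁)/(ln A₂ − ln A₁).
z = ln(5/3) / ln(6290/1320) = ln(1.667) / ln(4.765) = 0.5108 / 1.5613 = 0.3272

0.33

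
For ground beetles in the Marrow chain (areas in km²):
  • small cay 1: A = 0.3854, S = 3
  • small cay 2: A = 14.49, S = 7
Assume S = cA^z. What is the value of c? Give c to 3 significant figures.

z = ln(S₂/S₁) / ln(A₂/A₁) = ln(7/3) / ln(14.49/0.3854) = 0.8473 / 3.6269 = 0.2336
c = S₁ / A₁^z = 3 / 0.3854^0.2336 = 3 / 0.8003 = 3.749

3.75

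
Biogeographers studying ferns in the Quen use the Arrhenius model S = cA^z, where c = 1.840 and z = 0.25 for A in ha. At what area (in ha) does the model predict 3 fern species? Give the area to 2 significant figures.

7.1 ha

3 = 1.84 × A^0.25  ⇒  A^0.25 = 3/1.84 = 1.63
ln A = ln(1.63) / 0.25 = 0.4888 / 0.25 = 1.9554
A = e^1.9554 ≈ 7.067 ha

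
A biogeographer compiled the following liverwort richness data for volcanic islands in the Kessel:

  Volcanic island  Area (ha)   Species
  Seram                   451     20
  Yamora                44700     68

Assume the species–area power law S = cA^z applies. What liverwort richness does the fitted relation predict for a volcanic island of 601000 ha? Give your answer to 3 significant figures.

136

z = ln(68/20) / ln(44700/451) = 1.2238 / 4.5963 = 0.2663
c = 20 / 451^0.2663 = 20 / 5.09 = 3.93
S₃ = 3.93 × 601000^0.2663 = 3.93 × 34.57 ≈ 135.8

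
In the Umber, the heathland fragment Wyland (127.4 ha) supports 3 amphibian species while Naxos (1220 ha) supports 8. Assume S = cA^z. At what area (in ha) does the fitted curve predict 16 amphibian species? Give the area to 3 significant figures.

z = ln(8/3) / ln(1220/127.4) = 0.9808 / 2.2593 = 0.4341
c = 3 / 127.4^0.4341 = 3 / 8.202 = 0.3658
A = (16/0.3658)^(1/0.4341) ⇒ ln A = ln(43.74)/0.4341 = 8.7032
A = e^8.7032 ≈ 6022 ha

6020 ha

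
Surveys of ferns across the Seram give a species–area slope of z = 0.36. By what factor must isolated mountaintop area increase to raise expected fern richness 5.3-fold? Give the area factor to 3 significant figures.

(A₂/A₁)^0.36 = 5.3, so A₂/A₁ = 5.3^(1/0.36) = 5.3^2.778
ln(A₂/A₁) = ln 5.3 / 0.36 = 1.6677 / 0.36 = 4.6325
A₂/A₁ = e^4.6325 ≈ 102.8

103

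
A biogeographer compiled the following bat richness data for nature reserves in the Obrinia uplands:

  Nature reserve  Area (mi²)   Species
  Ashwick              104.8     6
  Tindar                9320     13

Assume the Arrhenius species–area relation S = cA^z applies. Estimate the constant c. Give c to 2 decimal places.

2.69

z = ln(S₂/S₁) / ln(A₂/A₁) = ln(13/6) / ln(9320/104.8) = 0.7732 / 4.4879 = 0.1723
c = S₁ / A₁^z = 6 / 104.8^0.1723 = 6 / 2.229 = 2.692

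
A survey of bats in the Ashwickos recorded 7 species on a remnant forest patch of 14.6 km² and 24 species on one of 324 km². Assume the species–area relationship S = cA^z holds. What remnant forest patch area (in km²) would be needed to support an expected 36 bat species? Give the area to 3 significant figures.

899 km²

z = ln(24/7) / ln(324/14.6) = 1.2321 / 3.0997 = 0.3975
c = 7 / 14.6^0.3975 = 7 / 2.903 = 2.411
A = (36/2.411)^(1/0.3975) ⇒ ln A = ln(14.93)/0.3975 = 6.8008
A = e^6.8008 ≈ 898.5 km²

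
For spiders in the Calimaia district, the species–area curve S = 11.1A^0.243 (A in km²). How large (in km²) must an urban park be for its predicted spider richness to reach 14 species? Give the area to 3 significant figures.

2.60 km²

14 = 11.1 × A^0.243  ⇒  A^0.243 = 14/11.1 = 1.261
ln A = ln(1.261) / 0.243 = 0.2321 / 0.243 = 0.9552
A = e^0.9552 ≈ 2.599 km²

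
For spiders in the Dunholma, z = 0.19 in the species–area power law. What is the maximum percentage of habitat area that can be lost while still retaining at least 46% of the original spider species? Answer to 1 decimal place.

98.3%

Need (A_new/A_old)^0.19 = 0.46, so A_new/A_old = 0.46^(1/0.19) = 0.46^5.263
ln(A_new/A_old) = ln 0.46 / 0.19 = -0.7765 / 0.19 = -4.0870
A_new/A_old = e^-4.0870 ≈ 0.01679
Fraction that can be lost = 1 − 0.01679 = 0.9832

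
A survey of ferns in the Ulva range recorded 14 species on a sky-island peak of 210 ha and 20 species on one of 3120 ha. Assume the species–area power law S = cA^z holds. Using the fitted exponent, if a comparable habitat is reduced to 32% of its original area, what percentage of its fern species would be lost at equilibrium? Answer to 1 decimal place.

14.0%

z = ln(20/14) / ln(3120/210) = 0.3567 / 2.6985 = 0.1322
S_new/S_old = (A_new/A_old)^z = 0.32^0.1322 = exp(0.1322 × -1.1394) = 0.8602
Fraction lost = 1 − 0.8602 = 0.1398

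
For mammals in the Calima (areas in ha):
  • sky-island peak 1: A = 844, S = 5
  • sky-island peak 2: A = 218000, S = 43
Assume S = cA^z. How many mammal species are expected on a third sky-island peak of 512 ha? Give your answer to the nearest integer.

z = ln(43/5) / ln(218000/844) = 2.1518 / 5.5541 = 0.3874
c = 5 / 844^0.3874 = 5 / 13.61 = 0.3675
S₃ = 0.3675 × 512^0.3874 = 0.3675 × 11.21 ≈ 4.12

4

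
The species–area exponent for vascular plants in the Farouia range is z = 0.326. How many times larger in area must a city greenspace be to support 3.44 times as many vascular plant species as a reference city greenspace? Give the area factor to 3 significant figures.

44.2

(A₂/A₁)^0.326 = 3.44, so A₂/A₁ = 3.44^(1/0.326) = 3.44^3.067
ln(A₂/A₁) = ln 3.44 / 0.326 = 1.2355 / 0.326 = 3.7898
A₂/A₁ = e^3.7898 ≈ 44.25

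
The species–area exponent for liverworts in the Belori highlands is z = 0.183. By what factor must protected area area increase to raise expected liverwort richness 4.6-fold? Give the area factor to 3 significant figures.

4180

(A₂/A₁)^0.183 = 4.6, so A₂/A₁ = 4.6^(1/0.183) = 4.6^5.464
ln(A₂/A₁) = ln 4.6 / 0.183 = 1.5261 / 0.183 = 8.3391
A₂/A₁ = e^8.3391 ≈ 4184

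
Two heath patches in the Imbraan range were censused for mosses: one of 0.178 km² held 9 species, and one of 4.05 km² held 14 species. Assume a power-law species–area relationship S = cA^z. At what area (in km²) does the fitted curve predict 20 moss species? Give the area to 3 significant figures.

50.5 km²

z = ln(14/9) / ln(4.05/0.178) = 0.4418 / 3.1247 = 0.1414
c = 9 / 0.178^0.1414 = 9 / 0.7834 = 11.49
A = (20/11.49)^(1/0.1414) ⇒ ln A = ln(1.741)/0.1414 = 3.9212
A = e^3.9212 ≈ 50.46 km²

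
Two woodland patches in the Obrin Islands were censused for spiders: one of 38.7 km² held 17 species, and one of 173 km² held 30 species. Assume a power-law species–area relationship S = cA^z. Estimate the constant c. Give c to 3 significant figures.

4.25

z = ln(S₂/S₁) / ln(A₂/A₁) = ln(30/17) / ln(173/38.7) = 0.5680 / 1.4975 = 0.3793
c = S₁ / A₁^z = 17 / 38.7^0.3793 = 17 / 4.001 = 4.248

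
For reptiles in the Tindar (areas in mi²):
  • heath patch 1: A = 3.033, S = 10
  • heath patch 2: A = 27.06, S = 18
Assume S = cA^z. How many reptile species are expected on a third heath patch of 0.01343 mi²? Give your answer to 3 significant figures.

2.33

z = ln(18/10) / ln(27.06/3.033) = 0.5878 / 2.1885 = 0.2686
c = 10 / 3.033^0.2686 = 10 / 1.347 = 7.423
S₃ = 7.423 × 0.01343^0.2686 = 7.423 × 0.3142 ≈ 2.332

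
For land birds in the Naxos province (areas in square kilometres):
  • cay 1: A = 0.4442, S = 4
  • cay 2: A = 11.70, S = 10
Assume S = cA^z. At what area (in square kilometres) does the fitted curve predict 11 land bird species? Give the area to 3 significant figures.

16.4 square kilometres

z = ln(10/4) / ln(11.7/0.4442) = 0.9163 / 3.2711 = 0.2801
c = 4 / 0.4442^0.2801 = 4 / 0.7967 = 5.021
A = (11/5.021)^(1/0.2801) ⇒ ln A = ln(2.191)/0.2801 = 2.7998
A = e^2.7998 ≈ 16.44 square kilometres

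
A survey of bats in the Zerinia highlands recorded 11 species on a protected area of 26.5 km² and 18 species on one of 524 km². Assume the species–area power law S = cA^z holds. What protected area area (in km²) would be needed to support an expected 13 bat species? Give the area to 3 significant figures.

72.9 km²

z = ln(18/11) / ln(524/26.5) = 0.4925 / 2.9843 = 0.1650
c = 11 / 26.5^0.1650 = 11 / 1.717 = 6.405
A = (13/6.405)^(1/0.1650) ⇒ ln A = ln(2.03)/0.1650 = 4.2895
A = e^4.2895 ≈ 72.93 km²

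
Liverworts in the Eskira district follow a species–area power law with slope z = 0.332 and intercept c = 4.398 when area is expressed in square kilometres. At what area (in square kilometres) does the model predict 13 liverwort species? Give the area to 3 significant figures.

13 = 4.398 × A^0.332  ⇒  A^0.332 = 13/4.398 = 2.956
ln A = ln(2.956) / 0.332 = 1.0838 / 0.332 = 3.2645
A = e^3.2645 ≈ 26.17 square kilometres

26.2 square kilometres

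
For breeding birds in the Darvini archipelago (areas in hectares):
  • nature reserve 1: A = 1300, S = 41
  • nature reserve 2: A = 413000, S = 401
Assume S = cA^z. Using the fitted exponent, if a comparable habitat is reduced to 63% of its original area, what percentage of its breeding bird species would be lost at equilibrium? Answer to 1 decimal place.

z = ln(401/41) / ln(413000/1300) = 2.2804 / 5.7611 = 0.3958
S_new/S_old = (A_new/A_old)^z = 0.63^0.3958 = exp(0.3958 × -0.4620) = 0.8329
Fraction lost = 1 − 0.8329 = 0.1671

16.7%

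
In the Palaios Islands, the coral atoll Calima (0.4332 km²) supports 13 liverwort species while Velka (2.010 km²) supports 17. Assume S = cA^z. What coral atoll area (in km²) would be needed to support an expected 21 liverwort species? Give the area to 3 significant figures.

6.73 km²

z = ln(17/13) / ln(2.01/0.4332) = 0.2683 / 1.5347 = 0.1748
c = 13 / 0.4332^0.1748 = 13 / 0.864 = 15.05
A = (21/15.05)^(1/0.1748) ⇒ ln A = ln(1.396)/0.1748 = 1.9070
A = e^1.9070 ≈ 6.733 km²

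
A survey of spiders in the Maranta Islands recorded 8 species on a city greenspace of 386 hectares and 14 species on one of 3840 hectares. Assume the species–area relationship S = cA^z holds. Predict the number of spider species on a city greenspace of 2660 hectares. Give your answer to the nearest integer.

13

z = ln(14/8) / ln(3840/386) = 0.5596 / 2.2974 = 0.2436
c = 8 / 386^0.2436 = 8 / 4.266 = 1.875
S₃ = 1.875 × 2660^0.2436 = 1.875 × 6.827 ≈ 12.8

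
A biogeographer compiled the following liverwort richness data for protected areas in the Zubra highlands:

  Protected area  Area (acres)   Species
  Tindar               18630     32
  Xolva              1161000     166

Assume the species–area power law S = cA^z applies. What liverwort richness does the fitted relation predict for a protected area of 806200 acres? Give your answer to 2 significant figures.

z = ln(166/32) / ln(1161000/18630) = 1.6463 / 4.1323 = 0.3984
c = 32 / 18630^0.3984 = 32 / 50.26 = 0.6367
S₃ = 0.6367 × 806200^0.3984 = 0.6367 × 225.5 ≈ 143.6

140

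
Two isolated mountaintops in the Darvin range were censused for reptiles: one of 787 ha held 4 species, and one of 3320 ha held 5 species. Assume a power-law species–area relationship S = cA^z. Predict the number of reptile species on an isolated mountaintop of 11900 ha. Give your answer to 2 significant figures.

z = ln(5/4) / ln(3320/787) = 0.2231 / 1.4395 = 0.1550
c = 4 / 787^0.1550 = 4 / 2.811 = 1.423
S₃ = 1.423 × 11900^0.1550 = 1.423 × 4.283 ≈ 6.094

6.1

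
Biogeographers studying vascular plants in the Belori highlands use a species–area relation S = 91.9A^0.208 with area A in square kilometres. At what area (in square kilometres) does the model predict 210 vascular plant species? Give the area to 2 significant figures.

210 = 91.9 × A^0.208  ⇒  A^0.208 = 210/91.9 = 2.285
ln A = ln(2.285) / 0.208 = 0.8264 / 0.208 = 3.9731
A = e^3.9731 ≈ 53.15 square kilometres

53 square kilometres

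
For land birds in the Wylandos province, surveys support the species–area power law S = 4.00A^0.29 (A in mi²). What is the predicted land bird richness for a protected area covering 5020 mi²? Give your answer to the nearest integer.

47 species

S = 4 × 5020^0.29
ln S = ln 4 + 0.29 × ln 5020 = 1.3863 + 0.29 × 8.5212 = 3.8574
S = e^3.8574 ≈ 47.34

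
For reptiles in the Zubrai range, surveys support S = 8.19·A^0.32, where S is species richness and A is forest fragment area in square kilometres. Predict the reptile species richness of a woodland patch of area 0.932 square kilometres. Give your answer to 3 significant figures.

8.01

S = 8.19 × 0.932^0.32 = 8.19 × 0.9777 ≈ 8.008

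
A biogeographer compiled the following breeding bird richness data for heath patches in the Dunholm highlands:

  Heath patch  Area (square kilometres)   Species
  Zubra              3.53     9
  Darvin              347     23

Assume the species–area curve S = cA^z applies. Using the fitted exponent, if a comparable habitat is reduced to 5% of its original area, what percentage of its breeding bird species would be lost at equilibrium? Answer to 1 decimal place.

z = ln(23/9) / ln(347/3.53) = 0.9383 / 4.5880 = 0.2045
S_new/S_old = (A_new/A_old)^z = 0.05^0.2045 = exp(0.2045 × -2.9957) = 0.5419
Fraction lost = 1 − 0.5419 = 0.4581

45.8%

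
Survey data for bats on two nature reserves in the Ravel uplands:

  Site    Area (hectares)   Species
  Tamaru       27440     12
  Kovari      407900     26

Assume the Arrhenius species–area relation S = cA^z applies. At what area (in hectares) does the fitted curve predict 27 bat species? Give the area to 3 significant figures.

z = ln(26/12) / ln(407900/27440) = 0.7732 / 2.6990 = 0.2865
c = 12 / 27440^0.2865 = 12 / 18.68 = 0.6423
A = (27/0.6423)^(1/0.2865) ⇒ ln A = ln(42.04)/0.2865 = 13.0505
A = e^13.0505 ≈ 465338 hectares

465000 hectares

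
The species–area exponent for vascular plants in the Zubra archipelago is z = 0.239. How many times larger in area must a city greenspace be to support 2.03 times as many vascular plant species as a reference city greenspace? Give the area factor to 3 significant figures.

19.3

(A₂/A₁)^0.239 = 2.03, so A₂/A₁ = 2.03^(1/0.239) = 2.03^4.184
ln(A₂/A₁) = ln 2.03 / 0.239 = 0.7080 / 0.239 = 2.9625
A₂/A₁ = e^2.9625 ≈ 19.35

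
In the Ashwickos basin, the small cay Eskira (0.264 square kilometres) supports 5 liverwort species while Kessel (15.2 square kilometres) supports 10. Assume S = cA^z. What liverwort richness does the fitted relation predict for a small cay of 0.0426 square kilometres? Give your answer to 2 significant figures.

3.7

z = ln(10/5) / ln(15.2/0.264) = 0.6931 / 4.0531 = 0.1710
c = 5 / 0.264^0.1710 = 5 / 0.7963 = 6.279
S₃ = 6.279 × 0.0426^0.1710 = 6.279 × 0.5829 ≈ 3.66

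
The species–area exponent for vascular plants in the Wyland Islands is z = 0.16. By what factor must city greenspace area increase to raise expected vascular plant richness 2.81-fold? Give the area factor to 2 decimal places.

637.40

(A₂/A₁)^0.16 = 2.81, so A₂/A₁ = 2.81^(1/0.16) = 2.81^6.25
ln(A₂/A₁) = ln 2.81 / 0.16 = 1.0332 / 0.16 = 6.4574
A₂/A₁ = e^6.4574 ≈ 637.4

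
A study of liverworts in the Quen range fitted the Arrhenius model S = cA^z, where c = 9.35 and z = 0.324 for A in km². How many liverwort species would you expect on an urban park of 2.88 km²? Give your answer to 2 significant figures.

13

S = 9.35 × 2.88^0.324
ln S = ln 9.35 + 0.324 × ln 2.88 = 2.2354 + 0.324 × 1.0578 = 2.5781
S = e^2.5781 ≈ 13.17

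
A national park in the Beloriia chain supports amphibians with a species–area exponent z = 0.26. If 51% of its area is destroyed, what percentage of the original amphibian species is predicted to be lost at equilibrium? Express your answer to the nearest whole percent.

S_new/S_old = (A_new/A_old)^z = 0.49^0.26
= exp(0.26 × ln 0.49) = exp(0.26 × -0.7133) = exp(-0.1855) ≈ 0.8307
Fraction lost = 1 − 0.8307 = 0.1693

17%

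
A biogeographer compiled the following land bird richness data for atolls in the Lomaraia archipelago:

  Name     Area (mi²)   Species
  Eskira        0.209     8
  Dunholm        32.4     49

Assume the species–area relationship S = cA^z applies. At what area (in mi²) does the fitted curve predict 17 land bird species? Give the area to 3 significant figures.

z = ln(49/8) / ln(32.4/0.209) = 1.8124 / 5.0436 = 0.3593
c = 8 / 0.209^0.3593 = 8 / 0.5698 = 14.04
A = (17/14.04)^(1/0.3593) ⇒ ln A = ln(1.211)/0.3593 = 0.5322
A = e^0.5322 ≈ 1.703 mi²

1.70 mi²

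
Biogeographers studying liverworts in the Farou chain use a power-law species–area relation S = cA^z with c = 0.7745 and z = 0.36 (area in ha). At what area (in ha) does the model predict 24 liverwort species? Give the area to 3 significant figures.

24 = 0.7745 × A^0.36  ⇒  A^0.36 = 24/0.7745 = 30.99
ln A = ln(30.99) / 0.36 = 3.4336 / 0.36 = 9.5378
A = e^9.5378 ≈ 13874 ha

13900 ha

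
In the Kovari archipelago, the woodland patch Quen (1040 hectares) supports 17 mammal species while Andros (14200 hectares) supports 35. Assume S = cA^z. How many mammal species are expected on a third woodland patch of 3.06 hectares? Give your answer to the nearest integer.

3

z = ln(35/17) / ln(14200/1040) = 0.7221 / 2.6140 = 0.2763
c = 17 / 1040^0.2763 = 17 / 6.815 = 2.494
S₃ = 2.494 × 3.06^0.2763 = 2.494 × 1.362 ≈ 3.398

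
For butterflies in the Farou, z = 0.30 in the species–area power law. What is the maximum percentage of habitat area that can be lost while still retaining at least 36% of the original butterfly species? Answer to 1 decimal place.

Need (A_new/A_old)^0.3 = 0.36, so A_new/A_old = 0.36^(1/0.3) = 0.36^3.333
ln(A_new/A_old) = ln 0.36 / 0.3 = -1.0217 / 0.3 = -3.4055
A_new/A_old = e^-3.4055 ≈ 0.03319
Fraction that can be lost = 1 − 0.03319 = 0.9668

96.7%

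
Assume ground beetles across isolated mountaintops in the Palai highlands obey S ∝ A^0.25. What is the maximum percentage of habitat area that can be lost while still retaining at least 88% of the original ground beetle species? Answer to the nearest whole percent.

40%

Need (A_new/A_old)^0.25 = 0.88, so A_new/A_old = 0.88^(1/0.25) = 0.88^4
ln(A_new/A_old) = ln 0.88 / 0.25 = -0.1278 / 0.25 = -0.5113
A_new/A_old = e^-0.5113 ≈ 0.5997
Fraction that can be lost = 1 − 0.5997 = 0.4003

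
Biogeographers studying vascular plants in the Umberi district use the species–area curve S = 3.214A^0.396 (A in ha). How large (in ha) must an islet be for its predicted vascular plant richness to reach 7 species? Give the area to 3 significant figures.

7.14 ha

7 = 3.214 × A^0.396  ⇒  A^0.396 = 7/3.214 = 2.178
ln A = ln(2.178) / 0.396 = 0.7784 / 0.396 = 1.9656
A = e^1.9656 ≈ 7.139 ha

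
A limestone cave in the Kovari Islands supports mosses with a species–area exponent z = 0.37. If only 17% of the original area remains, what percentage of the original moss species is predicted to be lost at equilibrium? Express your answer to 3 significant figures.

S_new/S_old = (A_new/A_old)^z = 0.17^0.37
= exp(0.37 × ln 0.17) = exp(0.37 × -1.7720) = exp(-0.6556) ≈ 0.5191
Fraction lost = 1 − 0.5191 = 0.4809

48.1%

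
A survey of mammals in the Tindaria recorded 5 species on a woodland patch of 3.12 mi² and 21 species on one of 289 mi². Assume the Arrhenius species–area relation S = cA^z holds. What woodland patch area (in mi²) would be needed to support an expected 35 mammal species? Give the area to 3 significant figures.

z = ln(21/5) / ln(289/3.12) = 1.4351 / 4.5286 = 0.3169
c = 5 / 3.12^0.3169 = 5 / 1.434 = 3.486
A = (35/3.486)^(1/0.3169) ⇒ ln A = ln(10.04)/0.3169 = 7.2784
A = e^7.2784 ≈ 1449 mi²

1450 mi²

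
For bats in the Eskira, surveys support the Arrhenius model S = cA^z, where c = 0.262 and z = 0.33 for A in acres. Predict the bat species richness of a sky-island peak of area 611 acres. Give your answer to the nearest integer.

S = 0.262 × 611^0.33 = 0.262 × 8.306 ≈ 2.176

2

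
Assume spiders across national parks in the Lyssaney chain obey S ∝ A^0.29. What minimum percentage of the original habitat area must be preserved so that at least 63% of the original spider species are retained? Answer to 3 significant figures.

20.3%

Need (A_new/A_old)^0.29 = 0.63, so A_new/A_old = 0.63^(1/0.29) = 0.63^3.448
ln(A_new/A_old) = ln 0.63 / 0.29 = -0.4620 / 0.29 = -1.5932
A_new/A_old = e^-1.5932 ≈ 0.2033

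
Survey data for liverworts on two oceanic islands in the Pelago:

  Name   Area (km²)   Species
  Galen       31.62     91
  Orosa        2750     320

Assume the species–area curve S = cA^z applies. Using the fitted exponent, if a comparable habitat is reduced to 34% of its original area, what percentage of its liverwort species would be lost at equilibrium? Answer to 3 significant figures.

z = ln(320/91) / ln(2750/31.62) = 1.2575 / 4.4656 = 0.2816
S_new/S_old = (A_new/A_old)^z = 0.34^0.2816 = exp(0.2816 × -1.0788) = 0.738
Fraction lost = 1 − 0.738 = 0.262

26.2%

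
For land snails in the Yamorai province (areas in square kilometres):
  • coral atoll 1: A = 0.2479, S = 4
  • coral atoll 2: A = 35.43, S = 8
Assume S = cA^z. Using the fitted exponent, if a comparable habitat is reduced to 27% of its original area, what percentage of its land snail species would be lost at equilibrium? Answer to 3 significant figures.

z = ln(8/4) / ln(35.43/0.2479) = 0.6931 / 4.9623 = 0.1397
S_new/S_old = (A_new/A_old)^z = 0.27^0.1397 = exp(0.1397 × -1.3093) = 0.8329
Fraction lost = 1 − 0.8329 = 0.1671

16.7%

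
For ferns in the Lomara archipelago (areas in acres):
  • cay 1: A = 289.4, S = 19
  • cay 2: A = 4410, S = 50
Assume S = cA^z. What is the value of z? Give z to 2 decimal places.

Taking logs: ln S = ln c + z ln A, so z = (ln S₂ − ln S₁)/(ln A₂ − ln A₁).
z = ln(50/19) / ln(4410/289.4) = ln(2.632) / ln(15.24) = 0.9676 / 2.7238 = 0.3552

0.36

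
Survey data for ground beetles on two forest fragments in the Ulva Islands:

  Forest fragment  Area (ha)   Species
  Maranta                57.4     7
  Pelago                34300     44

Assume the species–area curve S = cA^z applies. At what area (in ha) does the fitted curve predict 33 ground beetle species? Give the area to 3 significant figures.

z = ln(44/7) / ln(34300/57.4) = 1.8383 / 6.3929 = 0.2876
c = 7 / 57.4^0.2876 = 7 / 3.205 = 2.184
A = (33/2.184)^(1/0.2876) ⇒ ln A = ln(15.11)/0.2876 = 9.4424
A = e^9.4424 ≈ 12613 ha

12600 ha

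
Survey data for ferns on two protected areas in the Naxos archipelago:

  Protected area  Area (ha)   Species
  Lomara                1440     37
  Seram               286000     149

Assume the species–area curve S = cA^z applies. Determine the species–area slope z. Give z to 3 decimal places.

Taking logs: ln S = ln c + z ln A, so z = (ln S₂ − ln S₁)/(ln A₂ − ln A₁).
z = ln(149/37) / ln(286000/1440) = ln(4.027) / ln(198.6) = 1.3930 / 5.2913 = 0.2633

0.263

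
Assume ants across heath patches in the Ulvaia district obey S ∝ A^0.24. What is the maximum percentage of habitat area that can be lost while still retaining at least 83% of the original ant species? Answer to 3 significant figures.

Need (A_new/A_old)^0.24 = 0.83, so A_new/A_old = 0.83^(1/0.24) = 0.83^4.167
ln(A_new/A_old) = ln 0.83 / 0.24 = -0.1863 / 0.24 = -0.7764
A_new/A_old = e^-0.7764 ≈ 0.4601
Fraction that can be lost = 1 − 0.4601 = 0.5399

54.0%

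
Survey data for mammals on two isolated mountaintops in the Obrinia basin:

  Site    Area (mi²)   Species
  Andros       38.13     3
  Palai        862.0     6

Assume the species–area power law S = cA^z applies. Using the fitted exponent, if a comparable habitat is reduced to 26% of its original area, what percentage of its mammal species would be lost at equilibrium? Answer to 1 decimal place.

25.9%

z = ln(6/3) / ln(862/38.13) = 0.6931 / 3.1183 = 0.2223
S_new/S_old = (A_new/A_old)^z = 0.26^0.2223 = exp(0.2223 × -1.3471) = 0.7412
Fraction lost = 1 − 0.7412 = 0.2588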